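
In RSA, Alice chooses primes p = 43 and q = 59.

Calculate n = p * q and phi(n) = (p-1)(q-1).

Step 1: n = p * q = 43 * 59 = 2537.
Step 2: phi(n) = (p-1)(q-1) = 42 * 58 = 2436.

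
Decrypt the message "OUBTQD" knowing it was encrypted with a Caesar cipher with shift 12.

Step 1: Reverse the shift by subtracting 12 from each letter position.
  O (position 14) -> position (14-12) mod 26 = 2 -> C
  U (position 20) -> position (20-12) mod 26 = 8 -> I
  B (position 1) -> position (1-12) mod 26 = 15 -> P
  T (position 19) -> position (19-12) mod 26 = 7 -> H
  Q (position 16) -> position (16-12) mod 26 = 4 -> E
  D (position 3) -> position (3-12) mod 26 = 17 -> R
Decrypted message: CIPHER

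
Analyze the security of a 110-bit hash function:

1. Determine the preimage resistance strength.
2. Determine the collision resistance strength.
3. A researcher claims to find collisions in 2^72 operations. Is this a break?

Step 1: Preimage resistance requires brute-force of 2^110 operations.
Step 2: Collision resistance (birthday bound) = 2^(110/2) = 2^55.
Step 3: The claimed attack costs 2^72 operations.
Step 4: Since 2^72 >= 2^55, the claimed attack is no faster than the generic birthday attack, so this does not break collision resistance.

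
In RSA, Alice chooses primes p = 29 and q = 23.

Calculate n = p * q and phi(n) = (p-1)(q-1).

Step 1: n = p * q = 29 * 23 = 667.
Step 2: phi(n) = (p-1)(q-1) = 28 * 22 = 616.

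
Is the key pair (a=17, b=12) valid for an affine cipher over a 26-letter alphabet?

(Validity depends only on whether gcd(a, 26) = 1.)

Step 1: Compute gcd(17, 26).
Step 2: gcd(17, 26) = 1.
Since gcd = 1, 17 is coprime with 26, so it is a valid key.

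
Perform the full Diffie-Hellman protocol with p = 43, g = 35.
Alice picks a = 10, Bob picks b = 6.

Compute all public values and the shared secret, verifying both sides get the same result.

Step 1: A = g^a mod p = 35^10 mod 43 = 4.
Step 2: B = g^b mod p = 35^6 mod 43 = 16.
Step 3: Alice computes s = B^a mod p = 16^10 mod 43 = 11.
Step 4: Bob computes s = A^b mod p = 4^6 mod 43 = 11.
Both sides agree: shared secret = 11.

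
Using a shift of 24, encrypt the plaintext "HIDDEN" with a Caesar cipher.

Step 1: For each letter, shift forward by 24 positions (mod 26).
  H (position 7) -> position (7+24) mod 26 = 5 -> F
  I (position 8) -> position (8+24) mod 26 = 6 -> G
  D (position 3) -> position (3+24) mod 26 = 1 -> B
  D (position 3) -> position (3+24) mod 26 = 1 -> B
  E (position 4) -> position (4+24) mod 26 = 2 -> C
  N (position 13) -> position (13+24) mod 26 = 11 -> L
Result: FGBBCL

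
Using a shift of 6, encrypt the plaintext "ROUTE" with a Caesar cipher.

Step 1: For each letter, shift forward by 6 positions (mod 26).
  R (position 17) -> position (17+6) mod 26 = 23 -> X
  O (position 14) -> position (14+6) mod 26 = 20 -> U
  U (position 20) -> position (20+6) mod 26 = 0 -> A
  T (position 19) -> position (19+6) mod 26 = 25 -> Z
  E (position 4) -> position (4+6) mod 26 = 10 -> K
Result: XUAZK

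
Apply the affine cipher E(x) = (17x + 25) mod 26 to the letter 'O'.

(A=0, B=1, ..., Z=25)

Step 1: Convert 'O' to number: x = 14.
Step 2: E(14) = (17 * 14 + 25) mod 26 = 263 mod 26 = 3.
Step 3: Convert 3 back to letter: D.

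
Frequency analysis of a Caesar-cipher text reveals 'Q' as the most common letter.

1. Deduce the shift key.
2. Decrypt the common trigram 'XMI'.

Step 1: In English, 'E' is the most frequent letter (12.7%).
Step 2: The most frequent ciphertext letter is 'Q' (position 16).
Step 3: Shift = (16 - 4) mod 26 = 12.
Step 4: Decrypt 'XMI' by shifting back 12:
  X -> L
  M -> A
  I -> W
Step 5: 'XMI' decrypts to 'LAW'.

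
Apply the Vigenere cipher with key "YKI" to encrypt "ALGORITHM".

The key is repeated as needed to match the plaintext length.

Step 1: Repeat key to match plaintext length:
  Plaintext: ALGORITHM
  Key:       YKIYKIYKI
Step 2: Encrypt each letter:
  A(0) + Y(24) = (0+24) mod 26 = 24 = Y
  L(11) + K(10) = (11+10) mod 26 = 21 = V
  G(6) + I(8) = (6+8) mod 26 = 14 = O
  O(14) + Y(24) = (14+24) mod 26 = 12 = M
  R(17) + K(10) = (17+10) mod 26 = 1 = B
  I(8) + I(8) = (8+8) mod 26 = 16 = Q
  T(19) + Y(24) = (19+24) mod 26 = 17 = R
  H(7) + K(10) = (7+10) mod 26 = 17 = R
  M(12) + I(8) = (12+8) mod 26 = 20 = U
Ciphertext: YVOMBQRRU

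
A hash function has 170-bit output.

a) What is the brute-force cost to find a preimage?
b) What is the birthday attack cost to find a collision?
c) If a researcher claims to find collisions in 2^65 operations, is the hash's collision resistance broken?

Step 1: Preimage resistance requires brute-force of 2^170 operations.
Step 2: Collision resistance (birthday bound) = 2^(170/2) = 2^85.
Step 3: The claimed attack costs 2^65 operations.
Step 4: Since 2^65 < 2^85, the claimed attack beats the generic birthday bound, so collision resistance is broken.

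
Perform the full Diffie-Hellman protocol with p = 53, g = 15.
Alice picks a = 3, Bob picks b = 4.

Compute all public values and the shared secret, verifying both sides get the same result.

Step 1: A = g^a mod p = 15^3 mod 53 = 36.
Step 2: B = g^b mod p = 15^4 mod 53 = 10.
Step 3: Alice computes s = B^a mod p = 10^3 mod 53 = 46.
Step 4: Bob computes s = A^b mod p = 36^4 mod 53 = 46.
Both sides agree: shared secret = 46.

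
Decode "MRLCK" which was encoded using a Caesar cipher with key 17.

Step 1: Reverse the shift by subtracting 17 from each letter position.
  M (position 12) -> position (12-17) mod 26 = 21 -> V
  R (position 17) -> position (17-17) mod 26 = 0 -> A
  L (position 11) -> position (11-17) mod 26 = 20 -> U
  C (position 2) -> position (2-17) mod 26 = 11 -> L
  K (position 10) -> position (10-17) mod 26 = 19 -> T
Decrypted message: VAULT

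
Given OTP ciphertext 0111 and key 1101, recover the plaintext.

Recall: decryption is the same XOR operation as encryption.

Step 1: XOR ciphertext with key:
  Ciphertext: 0111
  Key:        1101
  XOR:        1010
Step 2: Plaintext = 1010 = 10 in decimal.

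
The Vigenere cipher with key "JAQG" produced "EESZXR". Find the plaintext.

Step 1: Extend key: JAQGJA
Step 2: Decrypt each letter (c - k) mod 26:
  E(4) - J(9) = (4-9) mod 26 = 21 = V
  E(4) - A(0) = (4-0) mod 26 = 4 = E
  S(18) - Q(16) = (18-16) mod 26 = 2 = C
  Z(25) - G(6) = (25-6) mod 26 = 19 = T
  X(23) - J(9) = (23-9) mod 26 = 14 = O
  R(17) - A(0) = (17-0) mod 26 = 17 = R
Plaintext: VECTOR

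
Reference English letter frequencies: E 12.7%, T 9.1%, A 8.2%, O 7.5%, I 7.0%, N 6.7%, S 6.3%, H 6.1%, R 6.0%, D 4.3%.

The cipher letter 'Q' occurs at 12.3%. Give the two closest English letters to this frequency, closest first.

Step 1: Observed frequency of 'Q' is 12.3%.
Step 2: Compute distances to each reference frequency and sort:
  E (12.7%): difference = 0.4% <-- BEST
  T (9.1%): difference = 3.2% <-- RUNNER-UP
  A (8.2%): difference = 4.1%
  O (7.5%): difference = 4.8%
  I (7.0%): difference = 5.3%
Step 3: Most likely is 'E' (12.7%, diff 0.4%); second most likely is 'T' (9.1%, diff 3.2%).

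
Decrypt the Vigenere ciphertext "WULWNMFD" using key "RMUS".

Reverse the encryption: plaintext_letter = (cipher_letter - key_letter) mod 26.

Step 1: Extend key: RMUSRMUS
Step 2: Decrypt each letter (c - k) mod 26:
  W(22) - R(17) = (22-17) mod 26 = 5 = F
  U(20) - M(12) = (20-12) mod 26 = 8 = I
  L(11) - U(20) = (11-20) mod 26 = 17 = R
  W(22) - S(18) = (22-18) mod 26 = 4 = E
  N(13) - R(17) = (13-17) mod 26 = 22 = W
  M(12) - M(12) = (12-12) mod 26 = 0 = A
  F(5) - U(20) = (5-20) mod 26 = 11 = L
  D(3) - S(18) = (3-18) mod 26 = 11 = L
Plaintext: FIREWALL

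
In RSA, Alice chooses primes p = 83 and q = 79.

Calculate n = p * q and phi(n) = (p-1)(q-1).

Step 1: n = p * q = 83 * 79 = 6557.
Step 2: phi(n) = (p-1)(q-1) = 82 * 78 = 6396.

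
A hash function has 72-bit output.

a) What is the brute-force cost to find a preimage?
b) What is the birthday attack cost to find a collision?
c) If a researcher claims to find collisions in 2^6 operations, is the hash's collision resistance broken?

Step 1: Preimage resistance requires brute-force of 2^72 operations.
Step 2: Collision resistance (birthday bound) = 2^(72/2) = 2^36.
Step 3: The claimed attack costs 2^6 operations.
Step 4: Since 2^6 < 2^36, the claimed attack beats the generic birthday bound, so collision resistance is broken.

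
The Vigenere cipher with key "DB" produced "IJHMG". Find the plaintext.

Step 1: Extend key: DBDBD
Step 2: Decrypt each letter (c - k) mod 26:
  I(8) - D(3) = (8-3) mod 26 = 5 = F
  J(9) - B(1) = (9-1) mod 26 = 8 = I
  H(7) - D(3) = (7-3) mod 26 = 4 = E
  M(12) - B(1) = (12-1) mod 26 = 11 = L
  G(6) - D(3) = (6-3) mod 26 = 3 = D
Plaintext: FIELD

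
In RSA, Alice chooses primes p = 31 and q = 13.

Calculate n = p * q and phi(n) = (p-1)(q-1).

Step 1: n = p * q = 31 * 13 = 403.
Step 2: phi(n) = (p-1)(q-1) = 30 * 12 = 360.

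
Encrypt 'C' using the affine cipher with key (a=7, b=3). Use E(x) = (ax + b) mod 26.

Step 1: Convert 'C' to number: x = 2.
Step 2: E(2) = (7 * 2 + 3) mod 26 = 17 mod 26 = 17.
Step 3: Convert 17 back to letter: R.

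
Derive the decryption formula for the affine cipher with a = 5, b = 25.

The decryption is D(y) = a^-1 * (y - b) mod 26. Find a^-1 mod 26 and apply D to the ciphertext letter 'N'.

Step 1: Find a^-1, the modular inverse of 5 mod 26.
Step 2: We need 5 * a^-1 = 1 (mod 26).
Step 3: 5 * 21 = 105 = 4 * 26 + 1, so a^-1 = 21.
Step 4: D(y) = 21(y - 25) mod 26.
Step 5: Apply to 'N' (y = 13): D(13) = 21 * (13 - 25) mod 26 = 21 * -12 mod 26 = 8 -> 'I'.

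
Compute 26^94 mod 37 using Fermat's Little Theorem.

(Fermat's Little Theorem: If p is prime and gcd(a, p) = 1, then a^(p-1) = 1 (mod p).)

Step 1: Since 37 is prime, by Fermat's Little Theorem: 26^36 = 1 (mod 37).
Step 2: Reduce exponent: 94 mod 36 = 22.
Step 3: So 26^94 = 26^22 (mod 37).
Step 4: 26^22 mod 37 = 26.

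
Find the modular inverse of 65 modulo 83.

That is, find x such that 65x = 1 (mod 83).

Step 1: We need x such that 65 * x = 1 (mod 83).
Step 2: Using the extended Euclidean algorithm or trial:
  65 * 23 = 1495 = 18 * 83 + 1.
Step 3: Since 1495 mod 83 = 1, the inverse is x = 23.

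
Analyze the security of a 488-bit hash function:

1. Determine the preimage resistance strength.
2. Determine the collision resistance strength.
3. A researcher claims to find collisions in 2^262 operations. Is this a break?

Step 1: Preimage resistance requires brute-force of 2^488 operations.
Step 2: Collision resistance (birthday bound) = 2^(488/2) = 2^244.
Step 3: The claimed attack costs 2^262 operations.
Step 4: Since 2^262 >= 2^244, the claimed attack is no faster than the generic birthday attack, so this does not break collision resistance.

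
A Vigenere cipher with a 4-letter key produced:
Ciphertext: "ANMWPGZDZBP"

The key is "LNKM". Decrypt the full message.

Step 1: Key 'LNKM' has length 4. Extended key: LNKMLNKMLNK
Step 2: Decrypt each position:
  A(0) - L(11) = 15 = P
  N(13) - N(13) = 0 = A
  M(12) - K(10) = 2 = C
  W(22) - M(12) = 10 = K
  P(15) - L(11) = 4 = E
  G(6) - N(13) = 19 = T
  Z(25) - K(10) = 15 = P
  D(3) - M(12) = 17 = R
  Z(25) - L(11) = 14 = O
  B(1) - N(13) = 14 = O
  P(15) - K(10) = 5 = F
Plaintext: PACKETPROOF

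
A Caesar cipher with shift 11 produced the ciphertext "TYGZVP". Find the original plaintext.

Step 1: Reverse the shift by subtracting 11 from each letter position.
  T (position 19) -> position (19-11) mod 26 = 8 -> I
  Y (position 24) -> position (24-11) mod 26 = 13 -> N
  G (position 6) -> position (6-11) mod 26 = 21 -> V
  Z (position 25) -> position (25-11) mod 26 = 14 -> O
  V (position 21) -> position (21-11) mod 26 = 10 -> K
  P (position 15) -> position (15-11) mod 26 = 4 -> E
Decrypted message: INVOKE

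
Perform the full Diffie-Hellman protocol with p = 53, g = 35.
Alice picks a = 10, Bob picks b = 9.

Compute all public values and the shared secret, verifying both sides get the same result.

Step 1: A = g^a mod p = 35^10 mod 53 = 38.
Step 2: B = g^b mod p = 35^9 mod 53 = 45.
Step 3: Alice computes s = B^a mod p = 45^10 mod 53 = 37.
Step 4: Bob computes s = A^b mod p = 38^9 mod 53 = 37.
Both sides agree: shared secret = 37.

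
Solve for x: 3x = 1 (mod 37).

Step 1: We need x such that 3 * x = 1 (mod 37).
Step 2: Using the extended Euclidean algorithm or trial:
  3 * 25 = 75 = 2 * 37 + 1.
Step 3: Since 75 mod 37 = 1, the inverse is x = 25.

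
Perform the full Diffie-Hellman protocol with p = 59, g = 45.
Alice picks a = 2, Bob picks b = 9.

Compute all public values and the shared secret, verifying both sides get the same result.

Step 1: A = g^a mod p = 45^2 mod 59 = 19.
Step 2: B = g^b mod p = 45^9 mod 59 = 22.
Step 3: Alice computes s = B^a mod p = 22^2 mod 59 = 12.
Step 4: Bob computes s = A^b mod p = 19^9 mod 59 = 12.
Both sides agree: shared secret = 12.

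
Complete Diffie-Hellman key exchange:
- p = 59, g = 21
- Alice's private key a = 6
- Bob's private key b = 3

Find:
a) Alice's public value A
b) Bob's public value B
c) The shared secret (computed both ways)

Step 1: A = g^a mod p = 21^6 mod 59 = 4.
Step 2: B = g^b mod p = 21^3 mod 59 = 57.
Step 3: Alice computes s = B^a mod p = 57^6 mod 59 = 5.
Step 4: Bob computes s = A^b mod p = 4^3 mod 59 = 5.
Both sides agree: shared secret = 5.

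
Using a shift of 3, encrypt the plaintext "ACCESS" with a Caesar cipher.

Step 1: For each letter, shift forward by 3 positions (mod 26).
  A (position 0) -> position (0+3) mod 26 = 3 -> D
  C (position 2) -> position (2+3) mod 26 = 5 -> F
  C (position 2) -> position (2+3) mod 26 = 5 -> F
  E (position 4) -> position (4+3) mod 26 = 7 -> H
  S (position 18) -> position (18+3) mod 26 = 21 -> V
  S (position 18) -> position (18+3) mod 26 = 21 -> V
Result: DFFHVV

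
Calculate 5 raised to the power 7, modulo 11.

Step 1: Compute 5^7 mod 11 step by step, reducing modulo 11 at each step.
  5^1 mod 11 = 5
  5^2 mod 11 = (5 * 5) mod 11 = 3
  5^3 mod 11 = (3 * 5) mod 11 = 4
  5^4 mod 11 = (4 * 5) mod 11 = 9
  5^5 mod 11 = (9 * 5) mod 11 = 1
  5^6 mod 11 = (1 * 5) mod 11 = 5
  5^7 mod 11 = (5 * 5) mod 11 = 3
Step 2: Result = 3.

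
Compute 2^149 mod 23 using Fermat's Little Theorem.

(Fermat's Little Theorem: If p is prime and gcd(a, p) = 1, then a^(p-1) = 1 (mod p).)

Step 1: Since 23 is prime, by Fermat's Little Theorem: 2^22 = 1 (mod 23).
Step 2: Reduce exponent: 149 mod 22 = 17.
Step 3: So 2^149 = 2^17 (mod 23).
Step 4: 2^17 mod 23 = 18.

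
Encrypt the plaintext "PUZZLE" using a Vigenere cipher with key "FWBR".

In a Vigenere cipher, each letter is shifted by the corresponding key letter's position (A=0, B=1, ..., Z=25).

Step 1: Repeat key to match plaintext length:
  Plaintext: PUZZLE
  Key:       FWBRFW
Step 2: Encrypt each letter:
  P(15) + F(5) = (15+5) mod 26 = 20 = U
  U(20) + W(22) = (20+22) mod 26 = 16 = Q
  Z(25) + B(1) = (25+1) mod 26 = 0 = A
  Z(25) + R(17) = (25+17) mod 26 = 16 = Q
  L(11) + F(5) = (11+5) mod 26 = 16 = Q
  E(4) + W(22) = (4+22) mod 26 = 0 = A
Ciphertext: UQAQQA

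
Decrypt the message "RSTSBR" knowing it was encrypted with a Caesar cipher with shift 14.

Step 1: Reverse the shift by subtracting 14 from each letter position.
  R (position 17) -> position (17-14) mod 26 = 3 -> D
  S (position 18) -> position (18-14) mod 26 = 4 -> E
  T (position 19) -> position (19-14) mod 26 = 5 -> F
  S (position 18) -> position (18-14) mod 26 = 4 -> E
  B (position 1) -> position (1-14) mod 26 = 13 -> N
  R (position 17) -> position (17-14) mod 26 = 3 -> D
Decrypted message: DEFEND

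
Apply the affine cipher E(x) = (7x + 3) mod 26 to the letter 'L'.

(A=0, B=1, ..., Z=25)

Step 1: Convert 'L' to number: x = 11.
Step 2: E(11) = (7 * 11 + 3) mod 26 = 80 mod 26 = 2.
Step 3: Convert 2 back to letter: C.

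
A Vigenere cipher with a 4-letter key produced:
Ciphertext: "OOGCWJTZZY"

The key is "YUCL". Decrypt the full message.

Step 1: Key 'YUCL' has length 4. Extended key: YUCLYUCLYU
Step 2: Decrypt each position:
  O(14) - Y(24) = 16 = Q
  O(14) - U(20) = 20 = U
  G(6) - C(2) = 4 = E
  C(2) - L(11) = 17 = R
  W(22) - Y(24) = 24 = Y
  J(9) - U(20) = 15 = P
  T(19) - C(2) = 17 = R
  Z(25) - L(11) = 14 = O
  Z(25) - Y(24) = 1 = B
  Y(24) - U(20) = 4 = E
Plaintext: QUERYPROBE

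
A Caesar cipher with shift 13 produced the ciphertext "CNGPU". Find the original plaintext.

Step 1: Reverse the shift by subtracting 13 from each letter position.
  C (position 2) -> position (2-13) mod 26 = 15 -> P
  N (position 13) -> position (13-13) mod 26 = 0 -> A
  G (position 6) -> position (6-13) mod 26 = 19 -> T
  P (position 15) -> position (15-13) mod 26 = 2 -> C
  U (position 20) -> position (20-13) mod 26 = 7 -> H
Decrypted message: PATCH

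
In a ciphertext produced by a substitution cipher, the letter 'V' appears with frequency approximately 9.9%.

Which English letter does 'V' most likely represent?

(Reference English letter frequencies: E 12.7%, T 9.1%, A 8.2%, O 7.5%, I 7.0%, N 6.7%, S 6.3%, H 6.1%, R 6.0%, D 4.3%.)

Step 1: The observed frequency is 9.9%.
Step 2: Compare with English frequencies:
  E: 12.7% (difference: 2.8%)
  T: 9.1% (difference: 0.8%) <-- closest
  A: 8.2% (difference: 1.7%)
  O: 7.5% (difference: 2.4%)
  I: 7.0% (difference: 2.9%)
  N: 6.7% (difference: 3.2%)
  S: 6.3% (difference: 3.6%)
  H: 6.1% (difference: 3.8%)
  R: 6.0% (difference: 3.9%)
  D: 4.3% (difference: 5.6%)
Step 3: 'V' most likely represents 'T' (frequency 9.1%).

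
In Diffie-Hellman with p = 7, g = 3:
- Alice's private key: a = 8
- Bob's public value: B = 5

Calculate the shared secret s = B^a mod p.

Step 1: s = B^a mod p = 5^8 mod 7.
  5^1 mod 7 = 5
  5^2 mod 7 = (5 * 5) mod 7 = 4
  5^3 mod 7 = (4 * 5) mod 7 = 6
  5^4 mod 7 = (6 * 5) mod 7 = 2
  5^5 mod 7 = (2 * 5) mod 7 = 3
  5^6 mod 7 = (3 * 5) mod 7 = 1
  5^7 mod 7 = (1 * 5) mod 7 = 5
  5^8 mod 7 = (5 * 5) mod 7 = 4
Result: shared secret = 4.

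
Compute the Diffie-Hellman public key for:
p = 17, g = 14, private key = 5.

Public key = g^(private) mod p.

Step 1: A = g^a mod p = 14^5 mod 17.
  14^1 mod 17 = 14
  14^2 mod 17 = (14 * 14) mod 17 = 9
  14^3 mod 17 = (9 * 14) mod 17 = 7
  14^4 mod 17 = (7 * 14) mod 17 = 13
  14^5 mod 17 = (13 * 14) mod 17 = 12
Result: A = 12.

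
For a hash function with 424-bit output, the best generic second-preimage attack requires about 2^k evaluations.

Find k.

Step 1: The hash has a 424-bit output.
Step 2: Second-preimage resistance means: given a specific input x, it should be infeasible to find a different y with h(y) = h(x).
With a 424-bit output, a generic search for a second preimage costs about 2^424 evaluations (each trial matches the fixed target with probability 2^-424).
Step 3: Security level = 424 bits.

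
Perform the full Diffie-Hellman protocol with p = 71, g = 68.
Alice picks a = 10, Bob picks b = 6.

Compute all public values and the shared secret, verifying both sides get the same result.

Step 1: A = g^a mod p = 68^10 mod 71 = 48.
Step 2: B = g^b mod p = 68^6 mod 71 = 19.
Step 3: Alice computes s = B^a mod p = 19^10 mod 71 = 37.
Step 4: Bob computes s = A^b mod p = 48^6 mod 71 = 37.
Both sides agree: shared secret = 37.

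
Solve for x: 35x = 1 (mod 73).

Step 1: We need x such that 35 * x = 1 (mod 73).
Step 2: Using the extended Euclidean algorithm or trial:
  35 * 48 = 1680 = 23 * 73 + 1.
Step 3: Since 1680 mod 73 = 1, the inverse is x = 48.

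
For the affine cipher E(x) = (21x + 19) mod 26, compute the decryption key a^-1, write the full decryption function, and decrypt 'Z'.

Step 1: Find a^-1, the modular inverse of 21 mod 26.
Step 2: We need 21 * a^-1 = 1 (mod 26).
Step 3: 21 * 5 = 105 = 4 * 26 + 1, so a^-1 = 5.
Step 4: D(y) = 5(y - 19) mod 26.
Step 5: Apply to 'Z' (y = 25): D(25) = 5 * (25 - 19) mod 26 = 5 * 6 mod 26 = 4 -> 'E'.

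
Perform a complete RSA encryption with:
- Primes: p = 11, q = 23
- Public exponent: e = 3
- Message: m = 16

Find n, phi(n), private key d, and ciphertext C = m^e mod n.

Step 1: n = 11 * 23 = 253.
Step 2: phi(n) = (11-1)(23-1) = 10 * 22 = 220.
Step 3: Find d = 3^(-1) mod 220 = 147.
  Verify: 3 * 147 = 441 = 1 (mod 220).
Step 4: C = 16^3 mod 253 = 48.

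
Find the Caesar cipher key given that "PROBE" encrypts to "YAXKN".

Step 1: Compare first letters: P (position 15) -> Y (position 24).
Step 2: Shift = (24 - 15) mod 26 = 9.
The shift value is 9.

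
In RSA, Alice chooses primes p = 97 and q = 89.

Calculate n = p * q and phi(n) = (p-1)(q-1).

Step 1: n = p * q = 97 * 89 = 8633.
Step 2: phi(n) = (p-1)(q-1) = 96 * 88 = 8448.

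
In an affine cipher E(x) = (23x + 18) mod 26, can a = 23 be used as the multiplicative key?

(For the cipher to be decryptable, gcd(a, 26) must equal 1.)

Step 1: Compute gcd(23, 26).
Step 2: gcd(23, 26) = 1.
Since gcd = 1, 23 is coprime with 26, so it is a valid key.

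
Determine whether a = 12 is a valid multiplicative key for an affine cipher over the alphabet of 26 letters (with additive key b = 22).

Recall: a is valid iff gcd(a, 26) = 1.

Step 1: Compute gcd(12, 26).
Step 2: gcd(12, 26) = 2.
Since gcd = 2 != 1, 12 shares a common factor with 26, so it cannot be used.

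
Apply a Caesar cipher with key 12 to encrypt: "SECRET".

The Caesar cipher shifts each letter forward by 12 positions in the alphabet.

Step 1: For each letter, shift forward by 12 positions (mod 26).
  S (position 18) -> position (18+12) mod 26 = 4 -> E
  E (position 4) -> position (4+12) mod 26 = 16 -> Q
  C (position 2) -> position (2+12) mod 26 = 14 -> O
  R (position 17) -> position (17+12) mod 26 = 3 -> D
  E (position 4) -> position (4+12) mod 26 = 16 -> Q
  T (position 19) -> position (19+12) mod 26 = 5 -> F
Result: EQODQF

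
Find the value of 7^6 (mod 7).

Step 1: Compute 7^6 mod 7 step by step, reducing modulo 7 at each step.
  7^1 mod 7 = 0
  7^2 mod 7 = (0 * 7) mod 7 = 0
  7^3 mod 7 = (0 * 7) mod 7 = 0
  7^4 mod 7 = (0 * 7) mod 7 = 0
  7^5 mod 7 = (0 * 7) mod 7 = 0
  7^6 mod 7 = (0 * 7) mod 7 = 0
Step 2: Result = 0.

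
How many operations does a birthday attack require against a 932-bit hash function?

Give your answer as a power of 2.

Step 1: The birthday paradox gives collision probability ~50% after sqrt(2^n) = 2^(n/2) hashes.
Step 2: For 932-bit output: 2^(932/2) = 2^466.
Step 3: Approximately 2^466 hash computations needed.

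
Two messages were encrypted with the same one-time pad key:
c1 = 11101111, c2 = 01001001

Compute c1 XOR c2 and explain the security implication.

Step 1: c1 XOR c2 = (m1 XOR k) XOR (m2 XOR k).
Step 2: By XOR associativity/commutativity: = m1 XOR m2 XOR k XOR k = m1 XOR m2.
Step 3: 11101111 XOR 01001001 = 10100110 = 166.
Step 4: The key cancels out! An attacker learns m1 XOR m2 = 166, revealing the relationship between plaintexts.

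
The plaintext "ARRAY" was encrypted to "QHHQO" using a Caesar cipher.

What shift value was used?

Step 1: Compare first letters: A (position 0) -> Q (position 16).
Step 2: Shift = (16 - 0) mod 26 = 16.
The shift value is 16.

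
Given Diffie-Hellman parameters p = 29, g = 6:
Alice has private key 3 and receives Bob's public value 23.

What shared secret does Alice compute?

Step 1: s = B^a mod p = 23^3 mod 29.
  23^1 mod 29 = 23
  23^2 mod 29 = (23 * 23) mod 29 = 7
  23^3 mod 29 = (7 * 23) mod 29 = 16
Result: shared secret = 16.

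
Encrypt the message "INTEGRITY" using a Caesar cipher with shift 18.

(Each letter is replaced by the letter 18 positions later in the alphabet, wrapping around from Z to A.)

Step 1: For each letter, shift forward by 18 positions (mod 26).
  I (position 8) -> position (8+18) mod 26 = 0 -> A
  N (position 13) -> position (13+18) mod 26 = 5 -> F
  T (position 19) -> position (19+18) mod 26 = 11 -> L
  E (position 4) -> position (4+18) mod 26 = 22 -> W
  G (position 6) -> position (6+18) mod 26 = 24 -> Y
  R (position 17) -> position (17+18) mod 26 = 9 -> J
  I (position 8) -> position (8+18) mod 26 = 0 -> A
  T (position 19) -> position (19+18) mod 26 = 11 -> L
  Y (position 24) -> position (24+18) mod 26 = 16 -> Q
Result: AFLWYJALQ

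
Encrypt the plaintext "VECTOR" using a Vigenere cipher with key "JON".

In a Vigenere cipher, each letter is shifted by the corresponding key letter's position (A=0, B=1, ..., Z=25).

Step 1: Repeat key to match plaintext length:
  Plaintext: VECTOR
  Key:       JONJON
Step 2: Encrypt each letter:
  V(21) + J(9) = (21+9) mod 26 = 4 = E
  E(4) + O(14) = (4+14) mod 26 = 18 = S
  C(2) + N(13) = (2+13) mod 26 = 15 = P
  T(19) + J(9) = (19+9) mod 26 = 2 = C
  O(14) + O(14) = (14+14) mod 26 = 2 = C
  R(17) + N(13) = (17+13) mod 26 = 4 = E
Ciphertext: ESPCCE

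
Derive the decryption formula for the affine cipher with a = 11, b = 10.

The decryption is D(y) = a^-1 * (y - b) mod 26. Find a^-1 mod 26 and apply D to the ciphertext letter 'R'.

Step 1: Find a^-1, the modular inverse of 11 mod 26.
Step 2: We need 11 * a^-1 = 1 (mod 26).
Step 3: 11 * 19 = 209 = 8 * 26 + 1, so a^-1 = 19.
Step 4: D(y) = 19(y - 10) mod 26.
Step 5: Apply to 'R' (y = 17): D(17) = 19 * (17 - 10) mod 26 = 19 * 7 mod 26 = 3 -> 'D'.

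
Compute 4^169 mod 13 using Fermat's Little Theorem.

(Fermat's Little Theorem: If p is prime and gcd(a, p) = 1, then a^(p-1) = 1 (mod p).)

Step 1: Since 13 is prime, by Fermat's Little Theorem: 4^12 = 1 (mod 13).
Step 2: Reduce exponent: 169 mod 12 = 1.
Step 3: So 4^169 = 4^1 (mod 13).
Step 4: 4^1 mod 13 = 4.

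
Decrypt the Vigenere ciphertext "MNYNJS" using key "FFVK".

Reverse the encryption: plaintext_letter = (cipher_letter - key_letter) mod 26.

Step 1: Extend key: FFVKFF
Step 2: Decrypt each letter (c - k) mod 26:
  M(12) - F(5) = (12-5) mod 26 = 7 = H
  N(13) - F(5) = (13-5) mod 26 = 8 = I
  Y(24) - V(21) = (24-21) mod 26 = 3 = D
  N(13) - K(10) = (13-10) mod 26 = 3 = D
  J(9) - F(5) = (9-5) mod 26 = 4 = E
  S(18) - F(5) = (18-5) mod 26 = 13 = N
Plaintext: HIDDEN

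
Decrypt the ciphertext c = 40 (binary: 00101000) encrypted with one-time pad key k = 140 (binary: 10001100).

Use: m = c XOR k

Step 1: XOR ciphertext with key:
  Ciphertext: 00101000
  Key:        10001100
  XOR:        10100100
Step 2: Plaintext = 10100100 = 164 in decimal.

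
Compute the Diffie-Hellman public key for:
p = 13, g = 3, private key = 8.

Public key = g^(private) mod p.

Step 1: A = g^a mod p = 3^8 mod 13.
  3^1 mod 13 = 3
  3^2 mod 13 = (3 * 3) mod 13 = 9
  3^3 mod 13 = (9 * 3) mod 13 = 1
  3^4 mod 13 = (1 * 3) mod 13 = 3
  3^5 mod 13 = (3 * 3) mod 13 = 9
  3^6 mod 13 = (9 * 3) mod 13 = 1
  3^7 mod 13 = (1 * 3) mod 13 = 3
  3^8 mod 13 = (3 * 3) mod 13 = 9
Result: A = 9.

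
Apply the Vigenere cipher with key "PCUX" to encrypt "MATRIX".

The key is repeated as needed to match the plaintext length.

Step 1: Repeat key to match plaintext length:
  Plaintext: MATRIX
  Key:       PCUXPC
Step 2: Encrypt each letter:
  M(12) + P(15) = (12+15) mod 26 = 1 = B
  A(0) + C(2) = (0+2) mod 26 = 2 = C
  T(19) + U(20) = (19+20) mod 26 = 13 = N
  R(17) + X(23) = (17+23) mod 26 = 14 = O
  I(8) + P(15) = (8+15) mod 26 = 23 = X
  X(23) + C(2) = (23+2) mod 26 = 25 = Z
Ciphertext: BCNOXZ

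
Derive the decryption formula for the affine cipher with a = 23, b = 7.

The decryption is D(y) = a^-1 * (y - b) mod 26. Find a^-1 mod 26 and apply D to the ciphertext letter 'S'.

Step 1: Find a^-1, the modular inverse of 23 mod 26.
Step 2: We need 23 * a^-1 = 1 (mod 26).
Step 3: 23 * 17 = 391 = 15 * 26 + 1, so a^-1 = 17.
Step 4: D(y) = 17(y - 7) mod 26.
Step 5: Apply to 'S' (y = 18): D(18) = 17 * (18 - 7) mod 26 = 17 * 11 mod 26 = 5 -> 'F'.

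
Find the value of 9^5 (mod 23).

Step 1: Compute 9^5 mod 23 step by step, reducing modulo 23 at each step.
  9^1 mod 23 = 9
  9^2 mod 23 = (9 * 9) mod 23 = 12
  9^3 mod 23 = (12 * 9) mod 23 = 16
  9^4 mod 23 = (16 * 9) mod 23 = 6
  9^5 mod 23 = (6 * 9) mod 23 = 8
Step 2: Result = 8.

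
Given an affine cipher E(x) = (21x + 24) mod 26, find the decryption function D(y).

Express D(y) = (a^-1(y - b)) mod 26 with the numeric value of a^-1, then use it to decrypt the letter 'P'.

Step 1: Find a^-1, the modular inverse of 21 mod 26.
Step 2: We need 21 * a^-1 = 1 (mod 26).
Step 3: 21 * 5 = 105 = 4 * 26 + 1, so a^-1 = 5.
Step 4: D(y) = 5(y - 24) mod 26.
Step 5: Apply to 'P' (y = 15): D(15) = 5 * (15 - 24) mod 26 = 5 * -9 mod 26 = 7 -> 'H'.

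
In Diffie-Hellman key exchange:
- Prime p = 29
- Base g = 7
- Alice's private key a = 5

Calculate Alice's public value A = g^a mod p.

Step 1: A = g^a mod p = 7^5 mod 29.
  7^1 mod 29 = 7
  7^2 mod 29 = (7 * 7) mod 29 = 20
  7^3 mod 29 = (20 * 7) mod 29 = 24
  7^4 mod 29 = (24 * 7) mod 29 = 23
  7^5 mod 29 = (23 * 7) mod 29 = 16
Result: A = 16.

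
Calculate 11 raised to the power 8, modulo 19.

Step 1: Compute 11^8 mod 19 step by step, reducing modulo 19 at each step.
  11^1 mod 19 = 11
  11^2 mod 19 = (11 * 11) mod 19 = 7
  11^3 mod 19 = (7 * 11) mod 19 = 1
  11^4 mod 19 = (1 * 11) mod 19 = 11
  11^5 mod 19 = (11 * 11) mod 19 = 7
  11^6 mod 19 = (7 * 11) mod 19 = 1
  11^7 mod 19 = (1 * 11) mod 19 = 11
  11^8 mod 19 = (11 * 11) mod 19 = 7
Step 2: Result = 7.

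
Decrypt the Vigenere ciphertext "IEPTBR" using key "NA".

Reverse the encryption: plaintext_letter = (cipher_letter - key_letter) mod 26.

Step 1: Extend key: NANANA
Step 2: Decrypt each letter (c - k) mod 26:
  I(8) - N(13) = (8-13) mod 26 = 21 = V
  E(4) - A(0) = (4-0) mod 26 = 4 = E
  P(15) - N(13) = (15-13) mod 26 = 2 = C
  T(19) - A(0) = (19-0) mod 26 = 19 = T
  B(1) - N(13) = (1-13) mod 26 = 14 = O
  R(17) - A(0) = (17-0) mod 26 = 17 = R
Plaintext: VECTOR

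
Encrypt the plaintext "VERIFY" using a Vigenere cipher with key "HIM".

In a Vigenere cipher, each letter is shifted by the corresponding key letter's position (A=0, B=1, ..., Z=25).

Step 1: Repeat key to match plaintext length:
  Plaintext: VERIFY
  Key:       HIMHIM
Step 2: Encrypt each letter:
  V(21) + H(7) = (21+7) mod 26 = 2 = C
  E(4) + I(8) = (4+8) mod 26 = 12 = M
  R(17) + M(12) = (17+12) mod 26 = 3 = D
  I(8) + H(7) = (8+7) mod 26 = 15 = P
  F(5) + I(8) = (5+8) mod 26 = 13 = N
  Y(24) + M(12) = (24+12) mod 26 = 10 = K
Ciphertext: CMDPNK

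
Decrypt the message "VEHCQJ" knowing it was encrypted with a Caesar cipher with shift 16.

Step 1: Reverse the shift by subtracting 16 from each letter position.
  V (position 21) -> position (21-16) mod 26 = 5 -> F
  E (position 4) -> position (4-16) mod 26 = 14 -> O
  H (position 7) -> position (7-16) mod 26 = 17 -> R
  C (position 2) -> position (2-16) mod 26 = 12 -> M
  Q (position 16) -> position (16-16) mod 26 = 0 -> A
  J (position 9) -> position (9-16) mod 26 = 19 -> T
Decrypted message: FORMAT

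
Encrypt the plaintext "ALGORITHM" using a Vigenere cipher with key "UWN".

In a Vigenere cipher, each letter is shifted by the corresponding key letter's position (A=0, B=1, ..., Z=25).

Step 1: Repeat key to match plaintext length:
  Plaintext: ALGORITHM
  Key:       UWNUWNUWN
Step 2: Encrypt each letter:
  A(0) + U(20) = (0+20) mod 26 = 20 = U
  L(11) + W(22) = (11+22) mod 26 = 7 = H
  G(6) + N(13) = (6+13) mod 26 = 19 = T
  O(14) + U(20) = (14+20) mod 26 = 8 = I
  R(17) + W(22) = (17+22) mod 26 = 13 = N
  I(8) + N(13) = (8+13) mod 26 = 21 = V
  T(19) + U(20) = (19+20) mod 26 = 13 = N
  H(7) + W(22) = (7+22) mod 26 = 3 = D
  M(12) + N(13) = (12+13) mod 26 = 25 = Z
Ciphertext: UHTINVNDZ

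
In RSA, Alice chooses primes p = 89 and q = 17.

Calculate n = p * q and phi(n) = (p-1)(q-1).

Step 1: n = p * q = 89 * 17 = 1513.
Step 2: phi(n) = (p-1)(q-1) = 88 * 16 = 1408.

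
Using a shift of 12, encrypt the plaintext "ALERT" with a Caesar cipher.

Step 1: For each letter, shift forward by 12 positions (mod 26).
  A (position 0) -> position (0+12) mod 26 = 12 -> M
  L (position 11) -> position (11+12) mod 26 = 23 -> X
  E (position 4) -> position (4+12) mod 26 = 16 -> Q
  R (position 17) -> position (17+12) mod 26 = 3 -> D
  T (position 19) -> position (19+12) mod 26 = 5 -> F
Result: MXQDF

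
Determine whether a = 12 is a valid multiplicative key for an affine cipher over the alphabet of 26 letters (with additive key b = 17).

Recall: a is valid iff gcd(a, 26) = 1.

Step 1: Compute gcd(12, 26).
Step 2: gcd(12, 26) = 2.
Since gcd = 2 != 1, 12 shares a common factor with 26, so it cannot be used.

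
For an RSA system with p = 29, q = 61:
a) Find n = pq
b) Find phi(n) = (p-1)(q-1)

Step 1: n = p * q = 29 * 61 = 1769.
Step 2: phi(n) = (p-1)(q-1) = 28 * 60 = 1680.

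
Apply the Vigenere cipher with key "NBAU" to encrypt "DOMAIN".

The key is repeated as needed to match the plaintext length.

Step 1: Repeat key to match plaintext length:
  Plaintext: DOMAIN
  Key:       NBAUNB
Step 2: Encrypt each letter:
  D(3) + N(13) = (3+13) mod 26 = 16 = Q
  O(14) + B(1) = (14+1) mod 26 = 15 = P
  M(12) + A(0) = (12+0) mod 26 = 12 = M
  A(0) + U(20) = (0+20) mod 26 = 20 = U
  I(8) + N(13) = (8+13) mod 26 = 21 = V
  N(13) + B(1) = (13+1) mod 26 = 14 = O
Ciphertext: QPMUVO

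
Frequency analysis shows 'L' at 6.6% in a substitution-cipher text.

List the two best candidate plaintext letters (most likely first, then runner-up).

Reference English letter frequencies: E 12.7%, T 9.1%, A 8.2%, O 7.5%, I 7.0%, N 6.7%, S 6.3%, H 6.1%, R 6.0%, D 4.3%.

Step 1: Observed frequency of 'L' is 6.6%.
Step 2: Compute distances to each reference frequency and sort:
  N (6.7%): difference = 0.1% <-- BEST
  S (6.3%): difference = 0.3% <-- RUNNER-UP
  I (7.0%): difference = 0.4%
  H (6.1%): difference = 0.5%
  R (6.0%): difference = 0.6%
Step 3: Most likely is 'N' (6.7%, diff 0.1%); second most likely is 'S' (6.3%, diff 0.3%).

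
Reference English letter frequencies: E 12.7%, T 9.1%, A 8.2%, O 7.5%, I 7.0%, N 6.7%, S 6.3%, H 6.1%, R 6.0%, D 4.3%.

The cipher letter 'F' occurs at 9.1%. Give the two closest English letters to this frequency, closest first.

Step 1: Observed frequency of 'F' is 9.1%.
Step 2: Compute distances to each reference frequency and sort:
  T (9.1%): difference = 0.0% <-- BEST
  A (8.2%): difference = 0.9% <-- RUNNER-UP
  O (7.5%): difference = 1.6%
  I (7.0%): difference = 2.1%
  N (6.7%): difference = 2.4%
Step 3: Most likely is 'T' (9.1%, diff 0.0%); second most likely is 'A' (8.2%, diff 0.9%).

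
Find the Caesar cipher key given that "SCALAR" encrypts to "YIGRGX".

Step 1: Compare first letters: S (position 18) -> Y (position 24).
Step 2: Shift = (24 - 18) mod 26 = 6.
The shift value is 6.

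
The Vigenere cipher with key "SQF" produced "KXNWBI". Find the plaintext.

Step 1: Extend key: SQFSQF
Step 2: Decrypt each letter (c - k) mod 26:
  K(10) - S(18) = (10-18) mod 26 = 18 = S
  X(23) - Q(16) = (23-16) mod 26 = 7 = H
  N(13) - F(5) = (13-5) mod 26 = 8 = I
  W(22) - S(18) = (22-18) mod 26 = 4 = E
  B(1) - Q(16) = (1-16) mod 26 = 11 = L
  I(8) - F(5) = (8-5) mod 26 = 3 = D
Plaintext: SHIELD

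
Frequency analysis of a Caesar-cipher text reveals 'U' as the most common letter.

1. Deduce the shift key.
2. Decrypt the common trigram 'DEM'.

Step 1: In English, 'E' is the most frequent letter (12.7%).
Step 2: The most frequent ciphertext letter is 'U' (position 20).
Step 3: Shift = (20 - 4) mod 26 = 16.
Step 4: Decrypt 'DEM' by shifting back 16:
  D -> N
  E -> O
  M -> W
Step 5: 'DEM' decrypts to 'NOW'.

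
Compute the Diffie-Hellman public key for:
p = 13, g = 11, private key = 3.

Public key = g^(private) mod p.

Step 1: A = g^a mod p = 11^3 mod 13.
  11^1 mod 13 = 11
  11^2 mod 13 = (11 * 11) mod 13 = 4
  11^3 mod 13 = (4 * 11) mod 13 = 5
Result: A = 5.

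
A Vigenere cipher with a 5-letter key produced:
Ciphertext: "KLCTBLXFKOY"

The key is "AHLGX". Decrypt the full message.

Step 1: Key 'AHLGX' has length 5. Extended key: AHLGXAHLGXA
Step 2: Decrypt each position:
  K(10) - A(0) = 10 = K
  L(11) - H(7) = 4 = E
  C(2) - L(11) = 17 = R
  T(19) - G(6) = 13 = N
  B(1) - X(23) = 4 = E
  L(11) - A(0) = 11 = L
  X(23) - H(7) = 16 = Q
  F(5) - L(11) = 20 = U
  K(10) - G(6) = 4 = E
  O(14) - X(23) = 17 = R
  Y(24) - A(0) = 24 = Y
Plaintext: KERNELQUERY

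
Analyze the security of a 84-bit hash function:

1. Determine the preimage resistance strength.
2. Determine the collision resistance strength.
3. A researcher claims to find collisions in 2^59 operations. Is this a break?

Step 1: Preimage resistance requires brute-force of 2^84 operations.
Step 2: Collision resistance (birthday bound) = 2^(84/2) = 2^42.
Step 3: The claimed attack costs 2^59 operations.
Step 4: Since 2^59 >= 2^42, the claimed attack is no faster than the generic birthday attack, so this does not break collision resistance.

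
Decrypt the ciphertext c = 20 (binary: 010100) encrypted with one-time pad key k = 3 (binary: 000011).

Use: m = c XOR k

Step 1: XOR ciphertext with key:
  Ciphertext: 010100
  Key:        000011
  XOR:        010111
Step 2: Plaintext = 010111 = 23 in decimal.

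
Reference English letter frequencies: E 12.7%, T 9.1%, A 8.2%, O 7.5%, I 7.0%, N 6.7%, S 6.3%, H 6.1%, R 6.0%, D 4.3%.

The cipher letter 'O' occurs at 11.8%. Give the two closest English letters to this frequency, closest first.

Step 1: Observed frequency of 'O' is 11.8%.
Step 2: Compute distances to each reference frequency and sort:
  E (12.7%): difference = 0.9% <-- BEST
  T (9.1%): difference = 2.7% <-- RUNNER-UP
  A (8.2%): difference = 3.6%
  O (7.5%): difference = 4.3%
  I (7.0%): difference = 4.8%
Step 3: Most likely is 'E' (12.7%, diff 0.9%); second most likely is 'T' (9.1%, diff 2.7%).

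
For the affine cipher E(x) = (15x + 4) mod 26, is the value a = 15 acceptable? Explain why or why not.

Step 1: Compute gcd(15, 26).
Step 2: gcd(15, 26) = 1.
Since gcd = 1, 15 is coprime with 26, so it is a valid key.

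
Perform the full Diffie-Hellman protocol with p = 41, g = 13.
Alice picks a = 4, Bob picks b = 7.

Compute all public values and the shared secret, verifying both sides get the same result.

Step 1: A = g^a mod p = 13^4 mod 41 = 25.
Step 2: B = g^b mod p = 13^7 mod 41 = 26.
Step 3: Alice computes s = B^a mod p = 26^4 mod 41 = 31.
Step 4: Bob computes s = A^b mod p = 25^7 mod 41 = 31.
Both sides agree: shared secret = 31.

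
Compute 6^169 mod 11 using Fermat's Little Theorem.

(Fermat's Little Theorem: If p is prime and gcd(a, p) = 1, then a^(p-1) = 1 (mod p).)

Step 1: Since 11 is prime, by Fermat's Little Theorem: 6^10 = 1 (mod 11).
Step 2: Reduce exponent: 169 mod 10 = 9.
Step 3: So 6^169 = 6^9 (mod 11).
Step 4: 6^9 mod 11 = 2.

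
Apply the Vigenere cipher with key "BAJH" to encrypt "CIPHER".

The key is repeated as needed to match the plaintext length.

Step 1: Repeat key to match plaintext length:
  Plaintext: CIPHER
  Key:       BAJHBA
Step 2: Encrypt each letter:
  C(2) + B(1) = (2+1) mod 26 = 3 = D
  I(8) + A(0) = (8+0) mod 26 = 8 = I
  P(15) + J(9) = (15+9) mod 26 = 24 = Y
  H(7) + H(7) = (7+7) mod 26 = 14 = O
  E(4) + B(1) = (4+1) mod 26 = 5 = F
  R(17) + A(0) = (17+0) mod 26 = 17 = R
Ciphertext: DIYOFR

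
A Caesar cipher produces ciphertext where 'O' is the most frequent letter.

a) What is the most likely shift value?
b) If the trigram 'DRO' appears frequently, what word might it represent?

Step 1: In English, 'E' is the most frequent letter (12.7%).
Step 2: The most frequent ciphertext letter is 'O' (position 14).
Step 3: Shift = (14 - 4) mod 26 = 10.
Step 4: Decrypt 'DRO' by shifting back 10:
  D -> T
  R -> H
  O -> E
Step 5: 'DRO' decrypts to 'THE'.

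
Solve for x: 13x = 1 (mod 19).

Step 1: We need x such that 13 * x = 1 (mod 19).
Step 2: Using the extended Euclidean algorithm or trial:
  13 * 3 = 39 = 2 * 19 + 1.
Step 3: Since 39 mod 19 = 1, the inverse is x = 3.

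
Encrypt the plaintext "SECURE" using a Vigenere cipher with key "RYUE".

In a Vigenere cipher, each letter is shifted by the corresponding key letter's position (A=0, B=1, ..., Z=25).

Step 1: Repeat key to match plaintext length:
  Plaintext: SECURE
  Key:       RYUERY
Step 2: Encrypt each letter:
  S(18) + R(17) = (18+17) mod 26 = 9 = J
  E(4) + Y(24) = (4+24) mod 26 = 2 = C
  C(2) + U(20) = (2+20) mod 26 = 22 = W
  U(20) + E(4) = (20+4) mod 26 = 24 = Y
  R(17) + R(17) = (17+17) mod 26 = 8 = I
  E(4) + Y(24) = (4+24) mod 26 = 2 = C
Ciphertext: JCWYIC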